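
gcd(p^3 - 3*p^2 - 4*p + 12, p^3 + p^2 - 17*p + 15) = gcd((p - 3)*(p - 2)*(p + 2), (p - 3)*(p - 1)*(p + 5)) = p - 3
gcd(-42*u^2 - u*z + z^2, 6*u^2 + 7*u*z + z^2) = 6*u + z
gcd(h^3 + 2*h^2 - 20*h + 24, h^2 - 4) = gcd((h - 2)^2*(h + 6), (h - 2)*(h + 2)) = h - 2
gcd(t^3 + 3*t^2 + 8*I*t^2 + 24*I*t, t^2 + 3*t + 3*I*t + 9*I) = t + 3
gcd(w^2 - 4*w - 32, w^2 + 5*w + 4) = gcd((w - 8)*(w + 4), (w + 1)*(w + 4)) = w + 4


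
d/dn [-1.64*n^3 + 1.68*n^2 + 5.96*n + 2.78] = -4.92*n^2 + 3.36*n + 5.96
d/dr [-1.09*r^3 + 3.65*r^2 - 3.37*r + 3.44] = -3.27*r^2 + 7.3*r - 3.37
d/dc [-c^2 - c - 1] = -2*c - 1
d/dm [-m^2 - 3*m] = -2*m - 3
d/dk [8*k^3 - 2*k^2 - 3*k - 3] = 24*k^2 - 4*k - 3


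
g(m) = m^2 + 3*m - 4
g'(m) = 2*m + 3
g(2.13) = 6.93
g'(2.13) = 7.26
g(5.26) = 39.45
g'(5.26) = 13.52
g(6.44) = 56.79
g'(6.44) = 15.88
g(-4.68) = 3.86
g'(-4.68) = -6.36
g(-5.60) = 10.56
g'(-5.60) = -8.20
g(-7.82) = 33.69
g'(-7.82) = -12.64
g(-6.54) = 19.15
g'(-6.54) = -10.08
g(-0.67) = -5.56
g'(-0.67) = 1.66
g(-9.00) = 50.00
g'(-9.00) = -15.00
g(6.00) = 50.00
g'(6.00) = 15.00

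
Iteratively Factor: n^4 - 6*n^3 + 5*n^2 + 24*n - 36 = (n + 2)*(n^3 - 8*n^2 + 21*n - 18) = (n - 3)*(n + 2)*(n^2 - 5*n + 6) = (n - 3)^2*(n + 2)*(n - 2)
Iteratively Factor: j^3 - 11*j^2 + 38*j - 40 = (j - 4)*(j^2 - 7*j + 10) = (j - 5)*(j - 4)*(j - 2)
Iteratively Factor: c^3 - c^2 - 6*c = (c + 2)*(c^2 - 3*c) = (c - 3)*(c + 2)*(c)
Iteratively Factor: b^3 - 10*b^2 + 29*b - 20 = (b - 1)*(b^2 - 9*b + 20) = (b - 5)*(b - 1)*(b - 4)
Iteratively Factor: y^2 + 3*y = (y + 3)*(y)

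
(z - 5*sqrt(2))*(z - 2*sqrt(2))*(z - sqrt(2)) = z^3 - 8*sqrt(2)*z^2 + 34*z - 20*sqrt(2)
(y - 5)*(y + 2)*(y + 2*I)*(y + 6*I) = y^4 - 3*y^3 + 8*I*y^3 - 22*y^2 - 24*I*y^2 + 36*y - 80*I*y + 120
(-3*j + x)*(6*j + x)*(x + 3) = -18*j^2*x - 54*j^2 + 3*j*x^2 + 9*j*x + x^3 + 3*x^2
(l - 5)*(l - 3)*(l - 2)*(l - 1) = l^4 - 11*l^3 + 41*l^2 - 61*l + 30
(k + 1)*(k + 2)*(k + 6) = k^3 + 9*k^2 + 20*k + 12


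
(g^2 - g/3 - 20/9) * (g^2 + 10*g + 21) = g^4 + 29*g^3/3 + 139*g^2/9 - 263*g/9 - 140/3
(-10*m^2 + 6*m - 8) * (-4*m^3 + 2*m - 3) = 40*m^5 - 24*m^4 + 12*m^3 + 42*m^2 - 34*m + 24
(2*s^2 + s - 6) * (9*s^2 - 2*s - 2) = 18*s^4 + 5*s^3 - 60*s^2 + 10*s + 12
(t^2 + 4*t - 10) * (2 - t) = -t^3 - 2*t^2 + 18*t - 20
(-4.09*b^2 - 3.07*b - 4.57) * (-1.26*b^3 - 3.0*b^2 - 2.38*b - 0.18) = 5.1534*b^5 + 16.1382*b^4 + 24.7024*b^3 + 21.7528*b^2 + 11.4292*b + 0.8226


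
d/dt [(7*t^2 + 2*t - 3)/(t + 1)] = (7*t^2 + 14*t + 5)/(t^2 + 2*t + 1)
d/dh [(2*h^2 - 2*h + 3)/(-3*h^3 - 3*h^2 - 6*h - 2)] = (6*h^4 - 12*h^3 + 9*h^2 + 10*h + 22)/(9*h^6 + 18*h^5 + 45*h^4 + 48*h^3 + 48*h^2 + 24*h + 4)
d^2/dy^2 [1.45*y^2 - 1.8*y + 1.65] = 2.90000000000000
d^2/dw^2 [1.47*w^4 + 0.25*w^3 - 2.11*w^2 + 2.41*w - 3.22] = 17.64*w^2 + 1.5*w - 4.22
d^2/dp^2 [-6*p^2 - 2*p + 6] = -12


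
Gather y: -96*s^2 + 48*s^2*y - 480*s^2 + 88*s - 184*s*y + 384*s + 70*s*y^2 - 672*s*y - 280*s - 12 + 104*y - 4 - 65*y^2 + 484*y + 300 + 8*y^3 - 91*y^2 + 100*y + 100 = -576*s^2 + 192*s + 8*y^3 + y^2*(70*s - 156) + y*(48*s^2 - 856*s + 688) + 384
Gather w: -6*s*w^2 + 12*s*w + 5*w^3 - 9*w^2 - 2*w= 5*w^3 + w^2*(-6*s - 9) + w*(12*s - 2)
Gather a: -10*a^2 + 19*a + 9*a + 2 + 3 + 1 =-10*a^2 + 28*a + 6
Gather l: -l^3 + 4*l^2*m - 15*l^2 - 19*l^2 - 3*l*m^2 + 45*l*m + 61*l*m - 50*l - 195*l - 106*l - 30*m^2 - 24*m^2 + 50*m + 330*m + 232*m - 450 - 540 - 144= -l^3 + l^2*(4*m - 34) + l*(-3*m^2 + 106*m - 351) - 54*m^2 + 612*m - 1134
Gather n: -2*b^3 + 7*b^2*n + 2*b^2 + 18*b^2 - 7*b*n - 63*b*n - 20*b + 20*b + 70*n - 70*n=-2*b^3 + 20*b^2 + n*(7*b^2 - 70*b)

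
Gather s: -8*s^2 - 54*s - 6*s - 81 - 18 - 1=-8*s^2 - 60*s - 100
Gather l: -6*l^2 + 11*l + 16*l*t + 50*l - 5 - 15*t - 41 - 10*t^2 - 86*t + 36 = -6*l^2 + l*(16*t + 61) - 10*t^2 - 101*t - 10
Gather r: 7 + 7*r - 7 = 7*r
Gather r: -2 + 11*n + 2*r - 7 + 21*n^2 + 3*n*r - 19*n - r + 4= 21*n^2 - 8*n + r*(3*n + 1) - 5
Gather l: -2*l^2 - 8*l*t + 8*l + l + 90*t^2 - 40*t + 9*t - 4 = -2*l^2 + l*(9 - 8*t) + 90*t^2 - 31*t - 4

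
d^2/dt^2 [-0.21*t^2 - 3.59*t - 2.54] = -0.420000000000000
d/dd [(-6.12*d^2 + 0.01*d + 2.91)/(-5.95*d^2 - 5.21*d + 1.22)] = (31.9447*d^2 + 19.6962*d + 15.1733)/(35.4025*d^4 + 61.999*d^3 + 12.6261*d^2 - 12.7124*d + 1.4884)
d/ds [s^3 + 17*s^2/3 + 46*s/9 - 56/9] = 3*s^2 + 34*s/3 + 46/9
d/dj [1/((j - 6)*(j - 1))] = (7 - 2*j)/(j^4 - 14*j^3 + 61*j^2 - 84*j + 36)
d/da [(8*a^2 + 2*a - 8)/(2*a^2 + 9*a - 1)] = 2*(34*a^2 + 8*a + 35)/(4*a^4 + 36*a^3 + 77*a^2 - 18*a + 1)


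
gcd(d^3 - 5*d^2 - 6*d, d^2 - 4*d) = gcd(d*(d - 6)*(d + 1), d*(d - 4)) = d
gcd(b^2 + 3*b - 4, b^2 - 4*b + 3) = b - 1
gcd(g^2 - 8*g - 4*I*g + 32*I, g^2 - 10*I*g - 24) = g - 4*I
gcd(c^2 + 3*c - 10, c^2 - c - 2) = c - 2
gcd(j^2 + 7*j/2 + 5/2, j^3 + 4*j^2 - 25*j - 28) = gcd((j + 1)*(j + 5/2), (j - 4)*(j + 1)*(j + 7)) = j + 1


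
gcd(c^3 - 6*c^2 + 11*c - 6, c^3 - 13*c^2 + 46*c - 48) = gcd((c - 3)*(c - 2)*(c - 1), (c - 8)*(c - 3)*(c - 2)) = c^2 - 5*c + 6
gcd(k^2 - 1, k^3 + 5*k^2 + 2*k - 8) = k - 1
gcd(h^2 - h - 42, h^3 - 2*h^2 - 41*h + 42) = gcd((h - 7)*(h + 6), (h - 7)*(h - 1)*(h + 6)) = h^2 - h - 42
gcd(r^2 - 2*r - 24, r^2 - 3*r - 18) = r - 6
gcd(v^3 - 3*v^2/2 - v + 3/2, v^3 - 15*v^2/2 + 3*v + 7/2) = v - 1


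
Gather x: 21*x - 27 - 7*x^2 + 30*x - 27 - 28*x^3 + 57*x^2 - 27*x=-28*x^3 + 50*x^2 + 24*x - 54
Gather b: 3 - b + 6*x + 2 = -b + 6*x + 5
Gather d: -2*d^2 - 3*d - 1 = -2*d^2 - 3*d - 1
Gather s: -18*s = -18*s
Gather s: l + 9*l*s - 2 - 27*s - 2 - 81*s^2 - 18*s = l - 81*s^2 + s*(9*l - 45) - 4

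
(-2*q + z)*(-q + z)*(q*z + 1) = 2*q^3*z - 3*q^2*z^2 + 2*q^2 + q*z^3 - 3*q*z + z^2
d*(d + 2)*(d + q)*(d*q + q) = d^4*q + d^3*q^2 + 3*d^3*q + 3*d^2*q^2 + 2*d^2*q + 2*d*q^2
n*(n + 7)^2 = n^3 + 14*n^2 + 49*n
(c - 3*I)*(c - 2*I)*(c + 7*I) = c^3 + 2*I*c^2 + 29*c - 42*I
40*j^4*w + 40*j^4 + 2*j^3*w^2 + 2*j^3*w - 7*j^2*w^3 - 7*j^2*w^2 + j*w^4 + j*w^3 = (-5*j + w)*(-4*j + w)*(2*j + w)*(j*w + j)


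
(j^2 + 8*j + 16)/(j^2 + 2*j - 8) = (j + 4)/(j - 2)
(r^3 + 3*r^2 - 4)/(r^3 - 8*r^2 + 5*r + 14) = (r^3 + 3*r^2 - 4)/(r^3 - 8*r^2 + 5*r + 14)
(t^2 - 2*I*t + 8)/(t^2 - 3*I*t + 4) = (t + 2*I)/(t + I)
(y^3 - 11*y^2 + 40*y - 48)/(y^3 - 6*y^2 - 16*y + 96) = (y^2 - 7*y + 12)/(y^2 - 2*y - 24)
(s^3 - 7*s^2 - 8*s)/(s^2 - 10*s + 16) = s*(s + 1)/(s - 2)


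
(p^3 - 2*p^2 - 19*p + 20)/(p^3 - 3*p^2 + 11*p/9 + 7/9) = 9*(p^2 - p - 20)/(9*p^2 - 18*p - 7)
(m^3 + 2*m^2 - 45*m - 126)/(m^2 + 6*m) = m - 4 - 21/m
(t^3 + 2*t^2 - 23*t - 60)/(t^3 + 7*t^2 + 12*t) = (t - 5)/t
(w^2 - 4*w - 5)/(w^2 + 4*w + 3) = (w - 5)/(w + 3)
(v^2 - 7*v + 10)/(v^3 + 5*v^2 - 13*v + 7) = (v^2 - 7*v + 10)/(v^3 + 5*v^2 - 13*v + 7)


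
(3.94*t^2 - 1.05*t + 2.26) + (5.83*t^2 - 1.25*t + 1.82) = 9.77*t^2 - 2.3*t + 4.08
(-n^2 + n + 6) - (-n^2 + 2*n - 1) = 7 - n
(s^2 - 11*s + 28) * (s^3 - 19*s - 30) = s^5 - 11*s^4 + 9*s^3 + 179*s^2 - 202*s - 840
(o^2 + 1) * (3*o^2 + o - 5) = 3*o^4 + o^3 - 2*o^2 + o - 5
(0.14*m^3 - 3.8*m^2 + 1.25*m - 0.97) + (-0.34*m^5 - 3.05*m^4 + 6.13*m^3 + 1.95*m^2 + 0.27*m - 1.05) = -0.34*m^5 - 3.05*m^4 + 6.27*m^3 - 1.85*m^2 + 1.52*m - 2.02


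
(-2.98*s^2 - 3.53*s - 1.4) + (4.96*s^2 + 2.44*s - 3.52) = 1.98*s^2 - 1.09*s - 4.92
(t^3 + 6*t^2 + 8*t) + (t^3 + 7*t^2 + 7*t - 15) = 2*t^3 + 13*t^2 + 15*t - 15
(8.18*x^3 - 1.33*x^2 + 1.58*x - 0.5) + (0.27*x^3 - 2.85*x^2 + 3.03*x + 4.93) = 8.45*x^3 - 4.18*x^2 + 4.61*x + 4.43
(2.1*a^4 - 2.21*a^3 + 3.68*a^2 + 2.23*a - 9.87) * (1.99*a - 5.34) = 4.179*a^5 - 15.6119*a^4 + 19.1246*a^3 - 15.2135*a^2 - 31.5495*a + 52.7058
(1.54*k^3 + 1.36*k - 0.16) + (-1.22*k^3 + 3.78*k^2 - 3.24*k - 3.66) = 0.32*k^3 + 3.78*k^2 - 1.88*k - 3.82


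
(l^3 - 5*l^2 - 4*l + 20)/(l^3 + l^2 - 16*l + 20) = (l^2 - 3*l - 10)/(l^2 + 3*l - 10)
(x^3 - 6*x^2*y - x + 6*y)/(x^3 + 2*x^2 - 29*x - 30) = (x^2 - 6*x*y - x + 6*y)/(x^2 + x - 30)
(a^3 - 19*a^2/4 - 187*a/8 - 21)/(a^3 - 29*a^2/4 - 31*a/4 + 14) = (a + 3/2)/(a - 1)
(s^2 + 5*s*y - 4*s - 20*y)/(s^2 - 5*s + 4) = (s + 5*y)/(s - 1)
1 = 1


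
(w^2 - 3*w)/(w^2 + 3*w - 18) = w/(w + 6)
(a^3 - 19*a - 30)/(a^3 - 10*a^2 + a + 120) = (a + 2)/(a - 8)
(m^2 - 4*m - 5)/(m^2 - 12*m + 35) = (m + 1)/(m - 7)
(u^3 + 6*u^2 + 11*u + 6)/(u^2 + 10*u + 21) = (u^2 + 3*u + 2)/(u + 7)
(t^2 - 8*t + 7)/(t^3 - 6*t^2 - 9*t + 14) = 1/(t + 2)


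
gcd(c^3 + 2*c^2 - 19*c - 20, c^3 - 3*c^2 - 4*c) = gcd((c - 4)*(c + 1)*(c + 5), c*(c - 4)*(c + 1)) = c^2 - 3*c - 4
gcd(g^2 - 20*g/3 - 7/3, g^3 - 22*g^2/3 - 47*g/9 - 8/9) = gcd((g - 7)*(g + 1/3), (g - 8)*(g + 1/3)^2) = g + 1/3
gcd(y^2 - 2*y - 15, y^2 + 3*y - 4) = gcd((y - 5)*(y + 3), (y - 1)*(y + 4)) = 1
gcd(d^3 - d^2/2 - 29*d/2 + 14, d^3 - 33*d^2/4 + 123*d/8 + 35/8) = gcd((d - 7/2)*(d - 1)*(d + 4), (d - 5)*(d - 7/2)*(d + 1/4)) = d - 7/2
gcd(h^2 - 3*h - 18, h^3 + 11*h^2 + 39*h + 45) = h + 3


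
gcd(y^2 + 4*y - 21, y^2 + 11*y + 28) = y + 7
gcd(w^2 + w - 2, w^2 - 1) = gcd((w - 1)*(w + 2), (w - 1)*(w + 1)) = w - 1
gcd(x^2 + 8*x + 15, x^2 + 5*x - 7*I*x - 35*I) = x + 5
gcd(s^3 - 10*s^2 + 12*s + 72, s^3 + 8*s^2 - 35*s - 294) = s - 6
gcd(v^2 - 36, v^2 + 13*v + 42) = v + 6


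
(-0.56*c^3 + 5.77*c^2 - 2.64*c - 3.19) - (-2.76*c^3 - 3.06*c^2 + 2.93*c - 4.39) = 2.2*c^3 + 8.83*c^2 - 5.57*c + 1.2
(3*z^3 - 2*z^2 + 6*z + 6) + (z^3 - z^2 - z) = 4*z^3 - 3*z^2 + 5*z + 6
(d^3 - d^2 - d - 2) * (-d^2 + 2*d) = -d^5 + 3*d^4 - d^3 - 4*d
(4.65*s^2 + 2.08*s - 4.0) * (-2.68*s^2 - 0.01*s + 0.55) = -12.462*s^4 - 5.6209*s^3 + 13.2567*s^2 + 1.184*s - 2.2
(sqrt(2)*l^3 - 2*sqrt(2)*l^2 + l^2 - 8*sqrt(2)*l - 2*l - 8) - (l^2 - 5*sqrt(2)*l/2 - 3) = sqrt(2)*l^3 - 2*sqrt(2)*l^2 - 11*sqrt(2)*l/2 - 2*l - 5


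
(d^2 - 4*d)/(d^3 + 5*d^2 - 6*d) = (d - 4)/(d^2 + 5*d - 6)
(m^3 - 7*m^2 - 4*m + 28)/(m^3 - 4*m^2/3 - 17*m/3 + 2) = 3*(m^2 - 9*m + 14)/(3*m^2 - 10*m + 3)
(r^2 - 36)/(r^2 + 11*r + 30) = (r - 6)/(r + 5)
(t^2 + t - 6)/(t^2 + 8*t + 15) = (t - 2)/(t + 5)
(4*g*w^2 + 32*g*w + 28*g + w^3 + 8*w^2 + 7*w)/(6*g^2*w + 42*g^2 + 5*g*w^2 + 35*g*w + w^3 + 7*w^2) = (4*g*w + 4*g + w^2 + w)/(6*g^2 + 5*g*w + w^2)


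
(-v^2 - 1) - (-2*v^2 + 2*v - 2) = v^2 - 2*v + 1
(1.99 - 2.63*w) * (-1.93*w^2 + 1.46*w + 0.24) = 5.0759*w^3 - 7.6805*w^2 + 2.2742*w + 0.4776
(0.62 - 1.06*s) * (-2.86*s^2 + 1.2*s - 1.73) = 3.0316*s^3 - 3.0452*s^2 + 2.5778*s - 1.0726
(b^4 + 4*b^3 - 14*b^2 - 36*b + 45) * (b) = b^5 + 4*b^4 - 14*b^3 - 36*b^2 + 45*b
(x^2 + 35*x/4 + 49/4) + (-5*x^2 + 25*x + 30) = -4*x^2 + 135*x/4 + 169/4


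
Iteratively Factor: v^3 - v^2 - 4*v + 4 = (v + 2)*(v^2 - 3*v + 2) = (v - 2)*(v + 2)*(v - 1)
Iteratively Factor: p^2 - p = (p - 1)*(p)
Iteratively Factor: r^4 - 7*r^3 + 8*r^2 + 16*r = (r + 1)*(r^3 - 8*r^2 + 16*r) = (r - 4)*(r + 1)*(r^2 - 4*r) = (r - 4)^2*(r + 1)*(r)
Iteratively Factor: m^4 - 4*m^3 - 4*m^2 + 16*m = (m - 4)*(m^3 - 4*m) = (m - 4)*(m + 2)*(m^2 - 2*m) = (m - 4)*(m - 2)*(m + 2)*(m)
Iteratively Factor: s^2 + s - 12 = (s + 4)*(s - 3)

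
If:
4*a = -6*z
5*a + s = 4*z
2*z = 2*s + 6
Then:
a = 3/7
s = -23/7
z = -2/7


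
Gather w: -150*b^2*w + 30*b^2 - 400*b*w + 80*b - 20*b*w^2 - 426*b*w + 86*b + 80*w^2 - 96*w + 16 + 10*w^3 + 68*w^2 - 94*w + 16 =30*b^2 + 166*b + 10*w^3 + w^2*(148 - 20*b) + w*(-150*b^2 - 826*b - 190) + 32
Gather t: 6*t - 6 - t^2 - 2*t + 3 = -t^2 + 4*t - 3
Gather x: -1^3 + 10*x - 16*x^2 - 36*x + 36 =-16*x^2 - 26*x + 35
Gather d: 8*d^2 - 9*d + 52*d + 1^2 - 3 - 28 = 8*d^2 + 43*d - 30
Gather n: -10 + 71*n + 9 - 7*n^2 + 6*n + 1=-7*n^2 + 77*n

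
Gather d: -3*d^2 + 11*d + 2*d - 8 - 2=-3*d^2 + 13*d - 10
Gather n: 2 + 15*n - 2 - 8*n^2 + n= -8*n^2 + 16*n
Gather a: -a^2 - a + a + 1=1 - a^2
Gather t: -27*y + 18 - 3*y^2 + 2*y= -3*y^2 - 25*y + 18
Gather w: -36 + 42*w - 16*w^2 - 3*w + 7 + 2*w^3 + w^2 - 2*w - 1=2*w^3 - 15*w^2 + 37*w - 30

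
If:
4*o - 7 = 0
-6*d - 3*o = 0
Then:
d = -7/8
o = 7/4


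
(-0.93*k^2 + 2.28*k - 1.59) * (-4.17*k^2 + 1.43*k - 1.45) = 3.8781*k^4 - 10.8375*k^3 + 11.2392*k^2 - 5.5797*k + 2.3055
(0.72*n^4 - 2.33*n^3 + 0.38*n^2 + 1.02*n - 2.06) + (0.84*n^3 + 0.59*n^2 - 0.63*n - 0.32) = 0.72*n^4 - 1.49*n^3 + 0.97*n^2 + 0.39*n - 2.38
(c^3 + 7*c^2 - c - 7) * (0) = 0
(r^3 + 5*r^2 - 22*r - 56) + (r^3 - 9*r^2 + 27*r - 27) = 2*r^3 - 4*r^2 + 5*r - 83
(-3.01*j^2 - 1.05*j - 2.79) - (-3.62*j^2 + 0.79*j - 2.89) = 0.61*j^2 - 1.84*j + 0.1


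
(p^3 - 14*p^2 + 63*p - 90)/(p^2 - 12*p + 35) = (p^2 - 9*p + 18)/(p - 7)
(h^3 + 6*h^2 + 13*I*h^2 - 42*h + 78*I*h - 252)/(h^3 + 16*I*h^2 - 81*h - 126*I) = (h + 6)/(h + 3*I)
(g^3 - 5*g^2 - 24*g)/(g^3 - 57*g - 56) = g*(g + 3)/(g^2 + 8*g + 7)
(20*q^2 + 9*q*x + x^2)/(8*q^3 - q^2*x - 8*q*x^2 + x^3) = (20*q^2 + 9*q*x + x^2)/(8*q^3 - q^2*x - 8*q*x^2 + x^3)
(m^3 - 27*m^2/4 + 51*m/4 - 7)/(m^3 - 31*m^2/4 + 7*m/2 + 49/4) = (m^2 - 5*m + 4)/(m^2 - 6*m - 7)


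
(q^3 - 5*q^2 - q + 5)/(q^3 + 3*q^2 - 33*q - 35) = (q - 1)/(q + 7)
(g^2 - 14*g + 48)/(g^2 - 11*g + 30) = (g - 8)/(g - 5)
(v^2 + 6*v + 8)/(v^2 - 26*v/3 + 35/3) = 3*(v^2 + 6*v + 8)/(3*v^2 - 26*v + 35)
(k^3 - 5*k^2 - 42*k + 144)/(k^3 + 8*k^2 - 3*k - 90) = (k - 8)/(k + 5)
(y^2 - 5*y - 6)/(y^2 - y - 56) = (-y^2 + 5*y + 6)/(-y^2 + y + 56)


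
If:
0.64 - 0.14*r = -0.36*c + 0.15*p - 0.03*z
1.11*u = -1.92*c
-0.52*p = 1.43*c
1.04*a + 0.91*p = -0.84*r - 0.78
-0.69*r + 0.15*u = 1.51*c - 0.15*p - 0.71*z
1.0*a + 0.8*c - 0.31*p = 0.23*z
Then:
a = 0.15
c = -1.43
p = 3.93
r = -5.37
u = 2.47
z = -9.61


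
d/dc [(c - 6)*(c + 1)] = 2*c - 5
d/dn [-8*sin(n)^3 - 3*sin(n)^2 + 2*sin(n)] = 2*(-12*sin(n)^2 - 3*sin(n) + 1)*cos(n)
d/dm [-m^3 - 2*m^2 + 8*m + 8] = -3*m^2 - 4*m + 8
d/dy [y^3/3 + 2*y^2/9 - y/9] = y^2 + 4*y/9 - 1/9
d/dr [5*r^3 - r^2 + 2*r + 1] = 15*r^2 - 2*r + 2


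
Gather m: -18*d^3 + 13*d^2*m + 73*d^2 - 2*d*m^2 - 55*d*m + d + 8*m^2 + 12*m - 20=-18*d^3 + 73*d^2 + d + m^2*(8 - 2*d) + m*(13*d^2 - 55*d + 12) - 20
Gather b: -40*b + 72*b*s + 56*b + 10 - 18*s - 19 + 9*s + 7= b*(72*s + 16) - 9*s - 2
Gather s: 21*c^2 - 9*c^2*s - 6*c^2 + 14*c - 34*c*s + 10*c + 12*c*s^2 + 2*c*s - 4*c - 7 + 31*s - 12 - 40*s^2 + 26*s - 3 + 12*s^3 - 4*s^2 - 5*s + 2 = 15*c^2 + 20*c + 12*s^3 + s^2*(12*c - 44) + s*(-9*c^2 - 32*c + 52) - 20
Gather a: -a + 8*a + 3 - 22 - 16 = 7*a - 35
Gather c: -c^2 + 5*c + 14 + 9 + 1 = -c^2 + 5*c + 24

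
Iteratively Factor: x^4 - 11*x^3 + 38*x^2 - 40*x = (x - 4)*(x^3 - 7*x^2 + 10*x) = x*(x - 4)*(x^2 - 7*x + 10) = x*(x - 4)*(x - 2)*(x - 5)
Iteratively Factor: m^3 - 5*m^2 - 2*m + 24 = (m - 4)*(m^2 - m - 6) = (m - 4)*(m + 2)*(m - 3)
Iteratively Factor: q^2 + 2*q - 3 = (q - 1)*(q + 3)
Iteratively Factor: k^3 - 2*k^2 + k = (k - 1)*(k^2 - k) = k*(k - 1)*(k - 1)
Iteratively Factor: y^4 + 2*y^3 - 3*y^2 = (y + 3)*(y^3 - y^2) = y*(y + 3)*(y^2 - y) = y*(y - 1)*(y + 3)*(y)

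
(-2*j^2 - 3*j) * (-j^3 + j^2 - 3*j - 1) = 2*j^5 + j^4 + 3*j^3 + 11*j^2 + 3*j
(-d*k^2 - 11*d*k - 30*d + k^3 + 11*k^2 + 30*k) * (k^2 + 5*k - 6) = -d*k^4 - 16*d*k^3 - 79*d*k^2 - 84*d*k + 180*d + k^5 + 16*k^4 + 79*k^3 + 84*k^2 - 180*k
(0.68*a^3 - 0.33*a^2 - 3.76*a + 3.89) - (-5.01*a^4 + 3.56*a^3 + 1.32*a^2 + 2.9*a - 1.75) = 5.01*a^4 - 2.88*a^3 - 1.65*a^2 - 6.66*a + 5.64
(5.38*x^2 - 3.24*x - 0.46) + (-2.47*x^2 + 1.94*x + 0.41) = 2.91*x^2 - 1.3*x - 0.05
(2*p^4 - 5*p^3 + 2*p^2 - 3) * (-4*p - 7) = -8*p^5 + 6*p^4 + 27*p^3 - 14*p^2 + 12*p + 21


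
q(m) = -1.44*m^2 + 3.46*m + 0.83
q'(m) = 3.46 - 2.88*m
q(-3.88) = -34.27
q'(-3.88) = 14.63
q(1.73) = 2.51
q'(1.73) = -1.52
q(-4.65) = -46.40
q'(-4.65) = 16.85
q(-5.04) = -53.19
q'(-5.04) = 17.98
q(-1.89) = -10.85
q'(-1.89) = 8.90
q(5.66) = -25.72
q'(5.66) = -12.84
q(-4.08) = -37.26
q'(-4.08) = 15.21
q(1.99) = 2.01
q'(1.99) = -2.27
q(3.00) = -1.75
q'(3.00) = -5.18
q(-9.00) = -146.95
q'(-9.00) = 29.38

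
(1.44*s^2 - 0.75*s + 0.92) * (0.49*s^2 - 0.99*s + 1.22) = 0.7056*s^4 - 1.7931*s^3 + 2.9501*s^2 - 1.8258*s + 1.1224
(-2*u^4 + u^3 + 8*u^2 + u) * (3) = -6*u^4 + 3*u^3 + 24*u^2 + 3*u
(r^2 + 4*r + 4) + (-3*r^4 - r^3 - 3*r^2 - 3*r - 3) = -3*r^4 - r^3 - 2*r^2 + r + 1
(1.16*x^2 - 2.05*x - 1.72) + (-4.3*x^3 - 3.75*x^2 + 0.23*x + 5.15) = -4.3*x^3 - 2.59*x^2 - 1.82*x + 3.43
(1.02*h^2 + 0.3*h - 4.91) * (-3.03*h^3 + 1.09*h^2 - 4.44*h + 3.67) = -3.0906*h^5 + 0.2028*h^4 + 10.6755*h^3 - 2.9405*h^2 + 22.9014*h - 18.0197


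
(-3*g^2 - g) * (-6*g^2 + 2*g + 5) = 18*g^4 - 17*g^2 - 5*g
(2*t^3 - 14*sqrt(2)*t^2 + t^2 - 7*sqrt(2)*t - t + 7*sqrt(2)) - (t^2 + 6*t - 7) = 2*t^3 - 14*sqrt(2)*t^2 - 7*sqrt(2)*t - 7*t + 7 + 7*sqrt(2)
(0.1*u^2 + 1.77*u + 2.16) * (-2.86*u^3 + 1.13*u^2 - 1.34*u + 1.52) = -0.286*u^5 - 4.9492*u^4 - 4.3115*u^3 + 0.221*u^2 - 0.204000000000001*u + 3.2832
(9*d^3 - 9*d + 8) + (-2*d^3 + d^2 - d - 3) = 7*d^3 + d^2 - 10*d + 5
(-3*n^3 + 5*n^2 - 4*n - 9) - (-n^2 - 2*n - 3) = -3*n^3 + 6*n^2 - 2*n - 6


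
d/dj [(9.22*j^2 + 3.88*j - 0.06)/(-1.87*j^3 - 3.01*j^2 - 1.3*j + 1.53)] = (17.2414*j^4 + 14.5112*j^3 - 0.643800000000006*j^2 + 27.852*j + 5.8584)/(3.4969*j^6 + 11.2574*j^5 + 13.9221*j^4 + 2.1038*j^3 - 7.5206*j^2 - 3.978*j + 2.3409)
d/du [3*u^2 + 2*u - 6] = 6*u + 2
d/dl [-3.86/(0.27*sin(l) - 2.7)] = 1.0422*cos(l)/(0.27*sin(l) - 2.7)^2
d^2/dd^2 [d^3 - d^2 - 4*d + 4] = 6*d - 2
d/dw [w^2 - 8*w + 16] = 2*w - 8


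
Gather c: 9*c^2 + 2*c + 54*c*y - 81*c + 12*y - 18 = 9*c^2 + c*(54*y - 79) + 12*y - 18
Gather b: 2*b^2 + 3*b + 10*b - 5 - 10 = 2*b^2 + 13*b - 15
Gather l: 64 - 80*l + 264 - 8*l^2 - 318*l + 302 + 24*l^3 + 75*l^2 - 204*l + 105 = 24*l^3 + 67*l^2 - 602*l + 735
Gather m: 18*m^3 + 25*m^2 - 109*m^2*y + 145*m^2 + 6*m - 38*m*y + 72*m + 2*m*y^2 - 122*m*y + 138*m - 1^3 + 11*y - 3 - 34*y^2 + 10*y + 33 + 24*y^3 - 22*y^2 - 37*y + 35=18*m^3 + m^2*(170 - 109*y) + m*(2*y^2 - 160*y + 216) + 24*y^3 - 56*y^2 - 16*y + 64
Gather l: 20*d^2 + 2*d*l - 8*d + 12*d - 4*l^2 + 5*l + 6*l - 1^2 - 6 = 20*d^2 + 4*d - 4*l^2 + l*(2*d + 11) - 7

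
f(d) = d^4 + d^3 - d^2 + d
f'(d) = 4*d^3 + 3*d^2 - 2*d + 1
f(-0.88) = -1.74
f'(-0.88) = 2.36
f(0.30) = 0.25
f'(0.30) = 0.78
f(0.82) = 1.15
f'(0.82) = 3.58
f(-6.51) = 1471.29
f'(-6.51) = -962.42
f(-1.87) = 0.32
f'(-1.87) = -10.93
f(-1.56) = -1.87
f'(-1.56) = -3.76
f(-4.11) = 194.91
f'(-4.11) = -217.81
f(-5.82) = 910.51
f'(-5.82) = -674.29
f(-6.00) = 1038.00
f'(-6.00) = -743.00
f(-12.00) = 18852.00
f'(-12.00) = -6455.00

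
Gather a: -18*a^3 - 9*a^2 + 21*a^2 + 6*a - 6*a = -18*a^3 + 12*a^2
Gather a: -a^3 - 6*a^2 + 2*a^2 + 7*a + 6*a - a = -a^3 - 4*a^2 + 12*a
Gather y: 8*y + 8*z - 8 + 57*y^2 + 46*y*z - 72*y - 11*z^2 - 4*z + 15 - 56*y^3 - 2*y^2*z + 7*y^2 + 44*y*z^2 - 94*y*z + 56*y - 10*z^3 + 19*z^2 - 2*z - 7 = -56*y^3 + y^2*(64 - 2*z) + y*(44*z^2 - 48*z - 8) - 10*z^3 + 8*z^2 + 2*z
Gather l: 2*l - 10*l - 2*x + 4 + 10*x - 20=-8*l + 8*x - 16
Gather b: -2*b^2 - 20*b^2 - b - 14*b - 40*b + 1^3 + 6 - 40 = -22*b^2 - 55*b - 33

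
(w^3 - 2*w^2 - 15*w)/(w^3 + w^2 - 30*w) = (w + 3)/(w + 6)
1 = 1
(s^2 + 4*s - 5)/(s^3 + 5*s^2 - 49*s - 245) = (s - 1)/(s^2 - 49)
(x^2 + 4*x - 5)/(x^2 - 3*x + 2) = (x + 5)/(x - 2)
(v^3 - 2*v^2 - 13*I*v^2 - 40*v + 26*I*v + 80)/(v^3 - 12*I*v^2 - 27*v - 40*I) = (v - 2)/(v + I)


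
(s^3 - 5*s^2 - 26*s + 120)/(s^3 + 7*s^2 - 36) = (s^3 - 5*s^2 - 26*s + 120)/(s^3 + 7*s^2 - 36)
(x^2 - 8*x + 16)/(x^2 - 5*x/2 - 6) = 2*(x - 4)/(2*x + 3)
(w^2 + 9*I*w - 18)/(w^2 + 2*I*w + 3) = (w + 6*I)/(w - I)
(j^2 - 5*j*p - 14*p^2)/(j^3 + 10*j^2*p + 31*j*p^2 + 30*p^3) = (j - 7*p)/(j^2 + 8*j*p + 15*p^2)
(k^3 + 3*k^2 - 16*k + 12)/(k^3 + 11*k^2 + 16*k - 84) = (k - 1)/(k + 7)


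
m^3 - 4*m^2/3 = m^2*(m - 4/3)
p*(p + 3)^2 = p^3 + 6*p^2 + 9*p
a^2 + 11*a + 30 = (a + 5)*(a + 6)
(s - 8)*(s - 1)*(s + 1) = s^3 - 8*s^2 - s + 8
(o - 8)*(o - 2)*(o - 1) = o^3 - 11*o^2 + 26*o - 16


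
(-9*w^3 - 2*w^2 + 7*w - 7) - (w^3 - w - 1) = -10*w^3 - 2*w^2 + 8*w - 6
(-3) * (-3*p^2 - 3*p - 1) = 9*p^2 + 9*p + 3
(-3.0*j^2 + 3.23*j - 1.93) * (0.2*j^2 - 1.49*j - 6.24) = -0.6*j^4 + 5.116*j^3 + 13.5213*j^2 - 17.2795*j + 12.0432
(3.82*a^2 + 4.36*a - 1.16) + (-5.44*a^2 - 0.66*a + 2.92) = -1.62*a^2 + 3.7*a + 1.76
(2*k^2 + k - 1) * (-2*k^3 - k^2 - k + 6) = -4*k^5 - 4*k^4 - k^3 + 12*k^2 + 7*k - 6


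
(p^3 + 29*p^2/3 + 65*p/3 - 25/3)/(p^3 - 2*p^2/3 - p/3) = (-3*p^3 - 29*p^2 - 65*p + 25)/(p*(-3*p^2 + 2*p + 1))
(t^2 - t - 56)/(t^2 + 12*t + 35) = (t - 8)/(t + 5)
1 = 1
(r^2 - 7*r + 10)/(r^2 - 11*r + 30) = (r - 2)/(r - 6)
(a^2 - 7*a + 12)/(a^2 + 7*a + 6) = (a^2 - 7*a + 12)/(a^2 + 7*a + 6)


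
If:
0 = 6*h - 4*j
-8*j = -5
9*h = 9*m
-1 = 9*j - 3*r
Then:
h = 5/12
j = 5/8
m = 5/12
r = 53/24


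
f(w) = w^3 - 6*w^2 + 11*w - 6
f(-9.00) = -1320.00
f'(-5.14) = 151.94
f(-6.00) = -504.00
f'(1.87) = -0.95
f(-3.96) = -205.75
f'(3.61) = 6.78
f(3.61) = 2.56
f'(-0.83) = 23.03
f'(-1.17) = 29.15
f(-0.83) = -19.84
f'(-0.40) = 16.28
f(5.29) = 32.32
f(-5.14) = -356.85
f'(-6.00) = 191.00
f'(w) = 3*w^2 - 12*w + 11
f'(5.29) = 31.47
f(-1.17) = -28.69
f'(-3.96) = 105.56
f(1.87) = 0.13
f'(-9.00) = 362.00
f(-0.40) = -11.42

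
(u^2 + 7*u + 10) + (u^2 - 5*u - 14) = 2*u^2 + 2*u - 4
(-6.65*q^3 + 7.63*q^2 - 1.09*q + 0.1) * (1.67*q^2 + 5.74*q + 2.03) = -11.1055*q^5 - 25.4289*q^4 + 28.4764*q^3 + 9.3993*q^2 - 1.6387*q + 0.203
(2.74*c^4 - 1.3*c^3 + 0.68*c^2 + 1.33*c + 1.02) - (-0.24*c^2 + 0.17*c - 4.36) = 2.74*c^4 - 1.3*c^3 + 0.92*c^2 + 1.16*c + 5.38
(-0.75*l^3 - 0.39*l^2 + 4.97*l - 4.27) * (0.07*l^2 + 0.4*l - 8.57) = -0.0525*l^5 - 0.3273*l^4 + 6.6194*l^3 + 5.0314*l^2 - 44.3009*l + 36.5939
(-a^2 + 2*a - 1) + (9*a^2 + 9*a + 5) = 8*a^2 + 11*a + 4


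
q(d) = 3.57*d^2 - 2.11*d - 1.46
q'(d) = 7.14*d - 2.11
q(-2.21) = 20.64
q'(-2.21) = -17.89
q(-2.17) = 19.93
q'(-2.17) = -17.60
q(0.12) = -1.66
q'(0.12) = -1.25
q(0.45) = -1.69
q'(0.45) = 1.10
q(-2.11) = 18.89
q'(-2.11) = -17.18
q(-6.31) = 154.00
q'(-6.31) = -47.16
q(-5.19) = 105.65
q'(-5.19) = -39.17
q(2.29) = 12.43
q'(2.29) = 14.24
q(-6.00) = 139.72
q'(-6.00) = -44.95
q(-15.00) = 833.44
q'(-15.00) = -109.21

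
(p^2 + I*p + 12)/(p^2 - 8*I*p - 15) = (p + 4*I)/(p - 5*I)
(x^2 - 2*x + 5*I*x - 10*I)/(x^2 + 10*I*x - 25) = (x - 2)/(x + 5*I)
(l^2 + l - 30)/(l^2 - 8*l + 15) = (l + 6)/(l - 3)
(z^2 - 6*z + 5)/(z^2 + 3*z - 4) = (z - 5)/(z + 4)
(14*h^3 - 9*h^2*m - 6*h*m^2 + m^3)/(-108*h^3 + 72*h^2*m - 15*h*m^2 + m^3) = (-14*h^3 + 9*h^2*m + 6*h*m^2 - m^3)/(108*h^3 - 72*h^2*m + 15*h*m^2 - m^3)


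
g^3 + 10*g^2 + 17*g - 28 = (g - 1)*(g + 4)*(g + 7)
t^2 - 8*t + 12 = (t - 6)*(t - 2)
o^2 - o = o*(o - 1)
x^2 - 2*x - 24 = (x - 6)*(x + 4)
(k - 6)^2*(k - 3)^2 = k^4 - 18*k^3 + 117*k^2 - 324*k + 324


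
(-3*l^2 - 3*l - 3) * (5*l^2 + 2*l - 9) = -15*l^4 - 21*l^3 + 6*l^2 + 21*l + 27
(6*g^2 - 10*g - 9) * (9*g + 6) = 54*g^3 - 54*g^2 - 141*g - 54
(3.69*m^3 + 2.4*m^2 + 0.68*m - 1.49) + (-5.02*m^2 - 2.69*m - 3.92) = 3.69*m^3 - 2.62*m^2 - 2.01*m - 5.41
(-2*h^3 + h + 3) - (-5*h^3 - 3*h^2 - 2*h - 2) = 3*h^3 + 3*h^2 + 3*h + 5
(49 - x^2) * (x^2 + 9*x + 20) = -x^4 - 9*x^3 + 29*x^2 + 441*x + 980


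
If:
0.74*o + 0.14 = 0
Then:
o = -0.19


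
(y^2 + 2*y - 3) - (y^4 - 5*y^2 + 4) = -y^4 + 6*y^2 + 2*y - 7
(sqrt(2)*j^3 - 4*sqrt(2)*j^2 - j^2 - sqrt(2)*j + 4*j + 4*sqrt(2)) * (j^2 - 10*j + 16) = sqrt(2)*j^5 - 14*sqrt(2)*j^4 - j^4 + 14*j^3 + 55*sqrt(2)*j^3 - 50*sqrt(2)*j^2 - 56*j^2 - 56*sqrt(2)*j + 64*j + 64*sqrt(2)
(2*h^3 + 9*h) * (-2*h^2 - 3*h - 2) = -4*h^5 - 6*h^4 - 22*h^3 - 27*h^2 - 18*h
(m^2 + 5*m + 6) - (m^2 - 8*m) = 13*m + 6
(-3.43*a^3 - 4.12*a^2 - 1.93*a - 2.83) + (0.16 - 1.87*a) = -3.43*a^3 - 4.12*a^2 - 3.8*a - 2.67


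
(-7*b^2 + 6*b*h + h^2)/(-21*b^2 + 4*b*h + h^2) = (b - h)/(3*b - h)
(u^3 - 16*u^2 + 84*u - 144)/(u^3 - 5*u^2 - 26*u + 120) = (u - 6)/(u + 5)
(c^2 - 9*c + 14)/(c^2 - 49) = (c - 2)/(c + 7)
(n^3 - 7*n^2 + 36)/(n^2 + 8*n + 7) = (n^3 - 7*n^2 + 36)/(n^2 + 8*n + 7)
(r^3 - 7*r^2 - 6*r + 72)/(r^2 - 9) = (r^2 - 10*r + 24)/(r - 3)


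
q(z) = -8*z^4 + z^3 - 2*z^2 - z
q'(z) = -32*z^3 + 3*z^2 - 4*z - 1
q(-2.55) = -365.30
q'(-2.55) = 559.31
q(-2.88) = -587.97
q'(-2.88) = 799.82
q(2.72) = -435.28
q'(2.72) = -633.64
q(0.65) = -2.65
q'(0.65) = -11.12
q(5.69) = -8271.92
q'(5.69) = -5821.67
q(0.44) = -1.04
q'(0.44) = -4.91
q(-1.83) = -100.72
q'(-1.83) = 212.48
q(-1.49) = -45.69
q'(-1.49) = 117.47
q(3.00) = -642.00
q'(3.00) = -850.00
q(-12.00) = -167892.00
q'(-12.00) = 55775.00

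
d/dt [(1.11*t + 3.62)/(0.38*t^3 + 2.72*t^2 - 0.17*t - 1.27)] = (0.4218*t^3 + 3.0192*t^2 - 0.1887*t - (1.11*t + 3.62)*(1.14*t^2 + 5.44*t - 0.17) - 1.4097)/(0.38*t^3 + 2.72*t^2 - 0.17*t - 1.27)^2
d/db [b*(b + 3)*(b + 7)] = 3*b^2 + 20*b + 21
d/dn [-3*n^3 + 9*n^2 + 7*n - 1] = -9*n^2 + 18*n + 7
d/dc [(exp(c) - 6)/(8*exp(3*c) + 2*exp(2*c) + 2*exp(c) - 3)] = (-16*exp(3*c) + 142*exp(2*c) + 24*exp(c) + 9)*exp(c)/(64*exp(6*c) + 32*exp(5*c) + 36*exp(4*c) - 40*exp(3*c) - 8*exp(2*c) - 12*exp(c) + 9)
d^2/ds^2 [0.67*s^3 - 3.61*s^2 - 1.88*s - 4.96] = 4.02*s - 7.22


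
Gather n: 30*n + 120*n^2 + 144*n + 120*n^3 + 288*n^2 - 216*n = 120*n^3 + 408*n^2 - 42*n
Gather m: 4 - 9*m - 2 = 2 - 9*m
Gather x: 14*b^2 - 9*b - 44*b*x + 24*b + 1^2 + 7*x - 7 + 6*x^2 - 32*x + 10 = 14*b^2 + 15*b + 6*x^2 + x*(-44*b - 25) + 4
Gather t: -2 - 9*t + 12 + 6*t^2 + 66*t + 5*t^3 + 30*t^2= 5*t^3 + 36*t^2 + 57*t + 10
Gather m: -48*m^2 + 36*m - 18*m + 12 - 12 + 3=-48*m^2 + 18*m + 3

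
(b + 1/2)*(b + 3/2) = b^2 + 2*b + 3/4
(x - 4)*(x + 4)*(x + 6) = x^3 + 6*x^2 - 16*x - 96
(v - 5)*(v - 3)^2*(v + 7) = v^4 - 4*v^3 - 38*v^2 + 228*v - 315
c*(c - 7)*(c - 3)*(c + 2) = c^4 - 8*c^3 + c^2 + 42*c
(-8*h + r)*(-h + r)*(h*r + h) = 8*h^3*r + 8*h^3 - 9*h^2*r^2 - 9*h^2*r + h*r^3 + h*r^2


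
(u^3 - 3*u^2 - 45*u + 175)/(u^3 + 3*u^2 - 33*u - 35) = (u - 5)/(u + 1)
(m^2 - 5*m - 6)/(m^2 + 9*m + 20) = (m^2 - 5*m - 6)/(m^2 + 9*m + 20)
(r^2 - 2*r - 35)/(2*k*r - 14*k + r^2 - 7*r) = (r + 5)/(2*k + r)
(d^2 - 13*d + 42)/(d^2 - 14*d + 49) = (d - 6)/(d - 7)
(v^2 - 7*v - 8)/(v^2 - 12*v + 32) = (v + 1)/(v - 4)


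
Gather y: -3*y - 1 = -3*y - 1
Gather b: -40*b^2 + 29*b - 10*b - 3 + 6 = -40*b^2 + 19*b + 3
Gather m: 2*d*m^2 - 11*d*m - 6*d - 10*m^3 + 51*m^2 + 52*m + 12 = -6*d - 10*m^3 + m^2*(2*d + 51) + m*(52 - 11*d) + 12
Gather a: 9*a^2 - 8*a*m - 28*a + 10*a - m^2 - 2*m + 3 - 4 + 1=9*a^2 + a*(-8*m - 18) - m^2 - 2*m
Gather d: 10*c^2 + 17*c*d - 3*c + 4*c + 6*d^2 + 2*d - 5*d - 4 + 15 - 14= 10*c^2 + c + 6*d^2 + d*(17*c - 3) - 3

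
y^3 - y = y*(y - 1)*(y + 1)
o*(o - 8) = o^2 - 8*o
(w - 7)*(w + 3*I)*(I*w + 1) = I*w^3 - 2*w^2 - 7*I*w^2 + 14*w + 3*I*w - 21*I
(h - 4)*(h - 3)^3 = h^4 - 13*h^3 + 63*h^2 - 135*h + 108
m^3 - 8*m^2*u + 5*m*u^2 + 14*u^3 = (m - 7*u)*(m - 2*u)*(m + u)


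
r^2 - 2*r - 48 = (r - 8)*(r + 6)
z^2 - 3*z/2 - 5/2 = (z - 5/2)*(z + 1)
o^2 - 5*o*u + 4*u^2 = (o - 4*u)*(o - u)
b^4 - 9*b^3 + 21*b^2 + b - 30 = (b - 5)*(b - 3)*(b - 2)*(b + 1)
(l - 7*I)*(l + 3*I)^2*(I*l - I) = I*l^4 + l^3 - I*l^3 - l^2 + 33*I*l^2 - 63*l - 33*I*l + 63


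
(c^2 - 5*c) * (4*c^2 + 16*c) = 4*c^4 - 4*c^3 - 80*c^2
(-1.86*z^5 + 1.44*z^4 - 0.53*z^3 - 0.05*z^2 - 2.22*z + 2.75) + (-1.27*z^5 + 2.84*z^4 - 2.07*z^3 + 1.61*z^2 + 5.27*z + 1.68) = -3.13*z^5 + 4.28*z^4 - 2.6*z^3 + 1.56*z^2 + 3.05*z + 4.43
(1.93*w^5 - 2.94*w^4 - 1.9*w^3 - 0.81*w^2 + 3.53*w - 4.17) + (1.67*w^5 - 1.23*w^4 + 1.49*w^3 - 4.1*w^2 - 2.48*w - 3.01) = 3.6*w^5 - 4.17*w^4 - 0.41*w^3 - 4.91*w^2 + 1.05*w - 7.18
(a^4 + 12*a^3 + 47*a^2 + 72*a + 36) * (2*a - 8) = 2*a^5 + 16*a^4 - 2*a^3 - 232*a^2 - 504*a - 288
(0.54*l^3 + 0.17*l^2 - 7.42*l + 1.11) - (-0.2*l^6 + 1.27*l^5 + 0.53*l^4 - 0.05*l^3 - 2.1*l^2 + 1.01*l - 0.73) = 0.2*l^6 - 1.27*l^5 - 0.53*l^4 + 0.59*l^3 + 2.27*l^2 - 8.43*l + 1.84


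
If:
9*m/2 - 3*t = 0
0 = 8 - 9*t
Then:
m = 16/27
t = 8/9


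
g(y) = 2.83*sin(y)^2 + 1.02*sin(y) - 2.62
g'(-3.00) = -0.22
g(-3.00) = -2.71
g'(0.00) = 1.02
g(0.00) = -2.62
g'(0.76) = 3.57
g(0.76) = -0.57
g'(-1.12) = -1.78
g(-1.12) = -1.25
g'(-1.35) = -0.99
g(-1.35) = -0.92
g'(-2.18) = 2.07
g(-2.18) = -1.55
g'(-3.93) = -3.55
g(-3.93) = -0.47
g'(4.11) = 2.06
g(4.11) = -1.54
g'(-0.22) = -0.21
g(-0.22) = -2.71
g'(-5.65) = 3.52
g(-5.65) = -1.03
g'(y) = 5.66*sin(y)*cos(y) + 1.02*cos(y)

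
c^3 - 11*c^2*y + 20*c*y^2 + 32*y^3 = (c - 8*y)*(c - 4*y)*(c + y)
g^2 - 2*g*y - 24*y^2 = (g - 6*y)*(g + 4*y)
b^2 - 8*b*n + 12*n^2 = (b - 6*n)*(b - 2*n)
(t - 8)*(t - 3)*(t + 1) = t^3 - 10*t^2 + 13*t + 24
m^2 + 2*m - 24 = (m - 4)*(m + 6)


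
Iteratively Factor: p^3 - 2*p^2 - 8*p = (p)*(p^2 - 2*p - 8) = p*(p + 2)*(p - 4)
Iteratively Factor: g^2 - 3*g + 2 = (g - 1)*(g - 2)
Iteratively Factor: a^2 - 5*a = (a - 5)*(a)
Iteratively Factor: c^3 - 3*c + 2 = (c + 2)*(c^2 - 2*c + 1) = (c - 1)*(c + 2)*(c - 1)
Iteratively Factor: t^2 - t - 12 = (t + 3)*(t - 4)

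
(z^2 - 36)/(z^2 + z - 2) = (z^2 - 36)/(z^2 + z - 2)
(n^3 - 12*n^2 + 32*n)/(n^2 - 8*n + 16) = n*(n - 8)/(n - 4)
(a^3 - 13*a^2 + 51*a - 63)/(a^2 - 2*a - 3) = (a^2 - 10*a + 21)/(a + 1)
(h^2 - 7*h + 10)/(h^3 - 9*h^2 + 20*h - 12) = (h - 5)/(h^2 - 7*h + 6)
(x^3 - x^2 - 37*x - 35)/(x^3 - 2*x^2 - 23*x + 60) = (x^2 - 6*x - 7)/(x^2 - 7*x + 12)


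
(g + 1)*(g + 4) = g^2 + 5*g + 4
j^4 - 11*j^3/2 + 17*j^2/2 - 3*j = j*(j - 3)*(j - 2)*(j - 1/2)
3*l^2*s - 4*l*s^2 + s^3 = s*(-3*l + s)*(-l + s)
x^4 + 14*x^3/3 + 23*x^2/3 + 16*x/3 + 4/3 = (x + 2/3)*(x + 1)^2*(x + 2)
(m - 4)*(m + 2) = m^2 - 2*m - 8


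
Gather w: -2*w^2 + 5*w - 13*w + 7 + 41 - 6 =-2*w^2 - 8*w + 42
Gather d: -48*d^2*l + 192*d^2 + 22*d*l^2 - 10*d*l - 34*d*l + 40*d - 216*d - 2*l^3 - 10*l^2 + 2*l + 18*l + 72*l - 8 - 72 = d^2*(192 - 48*l) + d*(22*l^2 - 44*l - 176) - 2*l^3 - 10*l^2 + 92*l - 80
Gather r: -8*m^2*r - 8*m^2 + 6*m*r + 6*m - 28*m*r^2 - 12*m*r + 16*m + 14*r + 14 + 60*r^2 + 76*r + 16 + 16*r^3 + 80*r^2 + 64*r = -8*m^2 + 22*m + 16*r^3 + r^2*(140 - 28*m) + r*(-8*m^2 - 6*m + 154) + 30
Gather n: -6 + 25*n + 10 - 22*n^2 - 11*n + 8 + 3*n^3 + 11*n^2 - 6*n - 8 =3*n^3 - 11*n^2 + 8*n + 4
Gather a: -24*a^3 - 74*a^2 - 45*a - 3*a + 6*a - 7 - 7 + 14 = -24*a^3 - 74*a^2 - 42*a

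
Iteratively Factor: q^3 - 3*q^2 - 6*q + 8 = (q + 2)*(q^2 - 5*q + 4) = (q - 4)*(q + 2)*(q - 1)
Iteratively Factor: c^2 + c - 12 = (c + 4)*(c - 3)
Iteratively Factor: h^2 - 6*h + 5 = (h - 1)*(h - 5)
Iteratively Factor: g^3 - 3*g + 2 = (g + 2)*(g^2 - 2*g + 1) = (g - 1)*(g + 2)*(g - 1)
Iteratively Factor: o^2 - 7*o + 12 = (o - 3)*(o - 4)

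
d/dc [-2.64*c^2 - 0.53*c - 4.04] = -5.28*c - 0.53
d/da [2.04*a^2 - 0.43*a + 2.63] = 4.08*a - 0.43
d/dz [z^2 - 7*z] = 2*z - 7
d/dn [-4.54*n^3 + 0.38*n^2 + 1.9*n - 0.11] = -13.62*n^2 + 0.76*n + 1.9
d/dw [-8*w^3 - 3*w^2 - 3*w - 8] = -24*w^2 - 6*w - 3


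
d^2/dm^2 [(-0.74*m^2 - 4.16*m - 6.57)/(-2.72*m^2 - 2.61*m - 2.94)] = (51.047872*m^3 + 256.139136*m^2 + 80.250336*m - 66.617118)/(20.123648*m^6 + 57.929472*m^5 + 120.840624*m^4 + 143.009469*m^3 + 130.614498*m^2 + 67.679388*m + 25.412184)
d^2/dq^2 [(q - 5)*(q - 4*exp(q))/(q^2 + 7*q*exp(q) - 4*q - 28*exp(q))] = (2*(q - 5)*(q - 4*exp(q))*(7*q*exp(q) + 2*q - 21*exp(q) - 4)^2 + ((20 - 4*q)*exp(q) - 8*exp(q) + 2)*(q^2 + 7*q*exp(q) - 4*q - 28*exp(q))^2 + (-(q - 5)*(q - 4*exp(q))*(7*q*exp(q) - 14*exp(q) + 2) + 2*(q - 5)*(4*exp(q) - 1)*(7*q*exp(q) + 2*q - 21*exp(q) - 4) - 2*(q - 4*exp(q))*(7*q*exp(q) + 2*q - 21*exp(q) - 4))*(q^2 + 7*q*exp(q) - 4*q - 28*exp(q)))/(q^2 + 7*q*exp(q) - 4*q - 28*exp(q))^3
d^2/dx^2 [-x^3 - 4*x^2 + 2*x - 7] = -6*x - 8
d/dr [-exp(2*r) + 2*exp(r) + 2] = 2*(1 - exp(r))*exp(r)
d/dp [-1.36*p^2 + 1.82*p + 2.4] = 1.82 - 2.72*p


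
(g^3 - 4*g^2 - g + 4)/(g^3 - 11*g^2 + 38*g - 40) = (g^2 - 1)/(g^2 - 7*g + 10)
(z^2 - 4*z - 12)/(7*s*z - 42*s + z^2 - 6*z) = (z + 2)/(7*s + z)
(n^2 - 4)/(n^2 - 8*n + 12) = (n + 2)/(n - 6)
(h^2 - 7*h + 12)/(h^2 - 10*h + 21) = (h - 4)/(h - 7)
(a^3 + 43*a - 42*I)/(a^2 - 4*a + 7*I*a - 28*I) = (a^2 - 7*I*a - 6)/(a - 4)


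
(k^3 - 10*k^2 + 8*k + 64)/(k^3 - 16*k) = (k^2 - 6*k - 16)/(k*(k + 4))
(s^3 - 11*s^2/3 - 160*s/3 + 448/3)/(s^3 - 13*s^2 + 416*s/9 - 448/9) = 3*(s + 7)/(3*s - 7)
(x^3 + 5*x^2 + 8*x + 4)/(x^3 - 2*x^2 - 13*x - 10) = (x + 2)/(x - 5)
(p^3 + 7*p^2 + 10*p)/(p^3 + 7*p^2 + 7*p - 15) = p*(p + 2)/(p^2 + 2*p - 3)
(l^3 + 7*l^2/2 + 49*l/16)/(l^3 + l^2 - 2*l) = (l^2 + 7*l/2 + 49/16)/(l^2 + l - 2)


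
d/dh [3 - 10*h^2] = -20*h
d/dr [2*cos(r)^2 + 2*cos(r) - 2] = -2*sin(r) - 2*sin(2*r)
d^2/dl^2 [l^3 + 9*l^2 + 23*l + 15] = 6*l + 18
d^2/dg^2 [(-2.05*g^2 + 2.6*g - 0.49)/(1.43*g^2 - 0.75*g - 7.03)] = (6.23623*g^3 - 129.662676*g^2 + 159.97839*g - 240.445782)/(2.924207*g^6 - 4.601025*g^5 - 40.713816*g^4 + 44.816175*g^3 + 200.152536*g^2 - 111.197025*g - 347.428927)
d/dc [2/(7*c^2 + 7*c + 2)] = 14*(-2*c - 1)/(7*c^2 + 7*c + 2)^2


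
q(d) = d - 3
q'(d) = 1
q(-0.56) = -3.56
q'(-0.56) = 1.00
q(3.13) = 0.13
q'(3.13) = 1.00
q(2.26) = -0.74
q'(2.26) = 1.00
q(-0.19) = -3.19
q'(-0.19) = 1.00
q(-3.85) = -6.85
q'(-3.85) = 1.00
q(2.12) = -0.88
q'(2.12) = 1.00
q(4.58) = 1.58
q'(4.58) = 1.00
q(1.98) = -1.02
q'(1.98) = 1.00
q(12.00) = 9.00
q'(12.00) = 1.00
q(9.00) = 6.00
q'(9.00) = 1.00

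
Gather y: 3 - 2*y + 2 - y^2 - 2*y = -y^2 - 4*y + 5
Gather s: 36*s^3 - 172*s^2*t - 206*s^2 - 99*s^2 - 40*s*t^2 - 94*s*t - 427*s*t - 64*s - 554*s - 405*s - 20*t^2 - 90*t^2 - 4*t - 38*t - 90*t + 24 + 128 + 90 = 36*s^3 + s^2*(-172*t - 305) + s*(-40*t^2 - 521*t - 1023) - 110*t^2 - 132*t + 242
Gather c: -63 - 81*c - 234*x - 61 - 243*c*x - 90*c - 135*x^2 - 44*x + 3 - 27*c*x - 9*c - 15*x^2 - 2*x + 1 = c*(-270*x - 180) - 150*x^2 - 280*x - 120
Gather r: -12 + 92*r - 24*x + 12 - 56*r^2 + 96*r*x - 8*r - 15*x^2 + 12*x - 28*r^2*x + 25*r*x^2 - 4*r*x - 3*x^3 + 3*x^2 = r^2*(-28*x - 56) + r*(25*x^2 + 92*x + 84) - 3*x^3 - 12*x^2 - 12*x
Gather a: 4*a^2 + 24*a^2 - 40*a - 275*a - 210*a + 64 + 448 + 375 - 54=28*a^2 - 525*a + 833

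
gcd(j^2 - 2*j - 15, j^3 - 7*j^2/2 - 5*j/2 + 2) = 1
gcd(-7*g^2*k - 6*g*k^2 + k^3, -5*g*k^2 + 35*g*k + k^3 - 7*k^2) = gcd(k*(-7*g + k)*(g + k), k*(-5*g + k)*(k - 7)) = k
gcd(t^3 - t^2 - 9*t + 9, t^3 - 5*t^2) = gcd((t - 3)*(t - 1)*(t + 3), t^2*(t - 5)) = 1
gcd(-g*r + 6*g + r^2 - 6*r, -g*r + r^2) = -g + r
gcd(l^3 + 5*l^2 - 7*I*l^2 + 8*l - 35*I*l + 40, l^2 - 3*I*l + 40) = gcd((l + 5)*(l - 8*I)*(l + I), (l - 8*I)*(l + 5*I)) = l - 8*I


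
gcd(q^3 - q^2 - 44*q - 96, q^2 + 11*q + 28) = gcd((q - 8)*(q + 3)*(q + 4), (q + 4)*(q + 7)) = q + 4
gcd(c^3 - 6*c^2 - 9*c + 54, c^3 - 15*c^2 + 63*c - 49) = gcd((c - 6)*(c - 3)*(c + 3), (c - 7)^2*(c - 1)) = 1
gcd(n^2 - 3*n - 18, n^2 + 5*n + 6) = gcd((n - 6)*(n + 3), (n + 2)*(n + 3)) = n + 3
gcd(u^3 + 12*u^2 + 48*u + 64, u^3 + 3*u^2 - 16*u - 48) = u + 4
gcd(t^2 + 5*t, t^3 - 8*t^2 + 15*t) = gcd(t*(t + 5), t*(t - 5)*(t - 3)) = t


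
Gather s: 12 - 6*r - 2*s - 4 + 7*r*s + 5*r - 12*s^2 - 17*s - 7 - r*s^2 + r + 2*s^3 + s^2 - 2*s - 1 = 2*s^3 + s^2*(-r - 11) + s*(7*r - 21)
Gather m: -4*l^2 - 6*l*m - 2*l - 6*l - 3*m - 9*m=-4*l^2 - 8*l + m*(-6*l - 12)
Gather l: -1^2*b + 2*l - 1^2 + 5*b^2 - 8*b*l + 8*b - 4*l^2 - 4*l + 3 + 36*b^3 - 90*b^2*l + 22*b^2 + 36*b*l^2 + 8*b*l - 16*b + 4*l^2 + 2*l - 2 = 36*b^3 - 90*b^2*l + 27*b^2 + 36*b*l^2 - 9*b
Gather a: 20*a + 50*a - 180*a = -110*a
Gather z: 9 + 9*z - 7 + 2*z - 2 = 11*z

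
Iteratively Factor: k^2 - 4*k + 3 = (k - 1)*(k - 3)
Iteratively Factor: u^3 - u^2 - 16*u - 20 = (u + 2)*(u^2 - 3*u - 10) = (u - 5)*(u + 2)*(u + 2)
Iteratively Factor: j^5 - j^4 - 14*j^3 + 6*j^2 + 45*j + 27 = (j - 3)*(j^4 + 2*j^3 - 8*j^2 - 18*j - 9) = (j - 3)*(j + 3)*(j^3 - j^2 - 5*j - 3) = (j - 3)^2*(j + 3)*(j^2 + 2*j + 1) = (j - 3)^2*(j + 1)*(j + 3)*(j + 1)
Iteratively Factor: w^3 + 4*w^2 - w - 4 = (w - 1)*(w^2 + 5*w + 4) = (w - 1)*(w + 1)*(w + 4)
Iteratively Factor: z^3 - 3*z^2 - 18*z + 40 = (z + 4)*(z^2 - 7*z + 10) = (z - 2)*(z + 4)*(z - 5)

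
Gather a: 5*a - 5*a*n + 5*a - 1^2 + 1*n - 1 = a*(10 - 5*n) + n - 2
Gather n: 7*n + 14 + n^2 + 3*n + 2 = n^2 + 10*n + 16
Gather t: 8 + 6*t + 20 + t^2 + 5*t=t^2 + 11*t + 28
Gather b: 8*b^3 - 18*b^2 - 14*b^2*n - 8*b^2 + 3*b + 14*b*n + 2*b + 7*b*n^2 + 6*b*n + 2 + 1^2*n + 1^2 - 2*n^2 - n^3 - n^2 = 8*b^3 + b^2*(-14*n - 26) + b*(7*n^2 + 20*n + 5) - n^3 - 3*n^2 + n + 3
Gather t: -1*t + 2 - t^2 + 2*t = -t^2 + t + 2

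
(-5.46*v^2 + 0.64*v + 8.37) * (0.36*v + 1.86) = -1.9656*v^3 - 9.9252*v^2 + 4.2036*v + 15.5682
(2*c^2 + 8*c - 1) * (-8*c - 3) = -16*c^3 - 70*c^2 - 16*c + 3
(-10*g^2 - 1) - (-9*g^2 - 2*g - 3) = -g^2 + 2*g + 2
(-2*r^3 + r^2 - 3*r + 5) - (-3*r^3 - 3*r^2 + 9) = r^3 + 4*r^2 - 3*r - 4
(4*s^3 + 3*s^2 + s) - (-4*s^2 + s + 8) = 4*s^3 + 7*s^2 - 8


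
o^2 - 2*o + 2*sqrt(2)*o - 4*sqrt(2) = (o - 2)*(o + 2*sqrt(2))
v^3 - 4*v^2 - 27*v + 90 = (v - 6)*(v - 3)*(v + 5)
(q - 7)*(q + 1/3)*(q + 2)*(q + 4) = q^4 - 2*q^3/3 - 103*q^2/3 - 202*q/3 - 56/3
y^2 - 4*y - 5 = (y - 5)*(y + 1)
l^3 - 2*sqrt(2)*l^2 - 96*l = l*(l - 8*sqrt(2))*(l + 6*sqrt(2))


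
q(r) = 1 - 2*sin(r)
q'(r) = -2*cos(r)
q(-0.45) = 1.87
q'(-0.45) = -1.80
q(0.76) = -0.38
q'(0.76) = -1.45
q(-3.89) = -0.36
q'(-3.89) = 1.47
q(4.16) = 2.70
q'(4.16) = 1.05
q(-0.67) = 2.24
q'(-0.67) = -1.57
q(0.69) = -0.27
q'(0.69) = -1.54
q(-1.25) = 2.90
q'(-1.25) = -0.63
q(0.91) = -0.58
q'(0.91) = -1.23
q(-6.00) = 0.44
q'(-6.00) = -1.92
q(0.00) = 1.00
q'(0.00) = -2.00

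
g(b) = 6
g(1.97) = 6.00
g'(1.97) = 0.00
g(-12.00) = 6.00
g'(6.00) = 0.00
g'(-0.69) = 0.00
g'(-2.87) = 0.00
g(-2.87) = 6.00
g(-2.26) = 6.00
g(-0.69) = 6.00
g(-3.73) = 6.00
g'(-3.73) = 0.00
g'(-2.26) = 0.00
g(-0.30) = 6.00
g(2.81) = 6.00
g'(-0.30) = 0.00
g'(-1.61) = 0.00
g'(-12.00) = 0.00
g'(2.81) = 0.00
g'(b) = 0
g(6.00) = 6.00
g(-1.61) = 6.00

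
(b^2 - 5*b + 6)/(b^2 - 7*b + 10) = (b - 3)/(b - 5)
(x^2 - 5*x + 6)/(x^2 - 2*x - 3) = (x - 2)/(x + 1)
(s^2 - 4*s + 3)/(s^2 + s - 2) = (s - 3)/(s + 2)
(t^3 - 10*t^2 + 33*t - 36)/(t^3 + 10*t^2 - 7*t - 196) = (t^2 - 6*t + 9)/(t^2 + 14*t + 49)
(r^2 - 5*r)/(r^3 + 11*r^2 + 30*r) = (r - 5)/(r^2 + 11*r + 30)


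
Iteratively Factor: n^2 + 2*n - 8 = (n + 4)*(n - 2)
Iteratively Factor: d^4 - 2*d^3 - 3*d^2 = (d - 3)*(d^3 + d^2) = d*(d - 3)*(d^2 + d) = d^2*(d - 3)*(d + 1)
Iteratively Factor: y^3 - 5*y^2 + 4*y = (y)*(y^2 - 5*y + 4) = y*(y - 1)*(y - 4)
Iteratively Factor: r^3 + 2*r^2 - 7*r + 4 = (r - 1)*(r^2 + 3*r - 4) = (r - 1)*(r + 4)*(r - 1)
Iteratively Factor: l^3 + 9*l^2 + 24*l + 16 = (l + 4)*(l^2 + 5*l + 4) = (l + 1)*(l + 4)*(l + 4)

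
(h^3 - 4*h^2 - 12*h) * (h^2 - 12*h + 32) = h^5 - 16*h^4 + 68*h^3 + 16*h^2 - 384*h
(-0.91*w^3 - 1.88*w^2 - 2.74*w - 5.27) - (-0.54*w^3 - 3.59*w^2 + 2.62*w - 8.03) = -0.37*w^3 + 1.71*w^2 - 5.36*w + 2.76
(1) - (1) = 0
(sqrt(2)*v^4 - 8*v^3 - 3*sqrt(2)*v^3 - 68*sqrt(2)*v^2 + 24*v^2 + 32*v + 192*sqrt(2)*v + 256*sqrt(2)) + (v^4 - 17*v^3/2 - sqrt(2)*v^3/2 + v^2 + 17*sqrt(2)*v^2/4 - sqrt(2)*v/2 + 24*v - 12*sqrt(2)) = v^4 + sqrt(2)*v^4 - 33*v^3/2 - 7*sqrt(2)*v^3/2 - 255*sqrt(2)*v^2/4 + 25*v^2 + 56*v + 383*sqrt(2)*v/2 + 244*sqrt(2)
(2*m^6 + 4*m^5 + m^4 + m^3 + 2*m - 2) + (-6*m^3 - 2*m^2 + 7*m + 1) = 2*m^6 + 4*m^5 + m^4 - 5*m^3 - 2*m^2 + 9*m - 1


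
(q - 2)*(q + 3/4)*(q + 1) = q^3 - q^2/4 - 11*q/4 - 3/2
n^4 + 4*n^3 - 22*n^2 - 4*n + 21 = (n - 3)*(n - 1)*(n + 1)*(n + 7)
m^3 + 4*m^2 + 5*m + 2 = (m + 1)^2*(m + 2)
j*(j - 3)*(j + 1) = j^3 - 2*j^2 - 3*j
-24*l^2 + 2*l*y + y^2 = (-4*l + y)*(6*l + y)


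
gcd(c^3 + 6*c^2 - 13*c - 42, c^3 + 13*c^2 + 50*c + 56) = c^2 + 9*c + 14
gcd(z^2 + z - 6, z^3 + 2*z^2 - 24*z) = 1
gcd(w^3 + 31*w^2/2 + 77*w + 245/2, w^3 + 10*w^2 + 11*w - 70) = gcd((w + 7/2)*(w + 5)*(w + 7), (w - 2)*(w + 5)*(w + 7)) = w^2 + 12*w + 35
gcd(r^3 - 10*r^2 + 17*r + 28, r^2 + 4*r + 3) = r + 1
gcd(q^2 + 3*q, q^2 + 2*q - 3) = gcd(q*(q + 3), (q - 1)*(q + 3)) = q + 3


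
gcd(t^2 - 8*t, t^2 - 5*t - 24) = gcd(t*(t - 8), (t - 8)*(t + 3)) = t - 8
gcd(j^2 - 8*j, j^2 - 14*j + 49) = 1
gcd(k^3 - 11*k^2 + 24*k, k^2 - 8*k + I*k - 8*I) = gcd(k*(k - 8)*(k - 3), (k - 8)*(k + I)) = k - 8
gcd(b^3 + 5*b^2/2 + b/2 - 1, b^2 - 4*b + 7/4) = b - 1/2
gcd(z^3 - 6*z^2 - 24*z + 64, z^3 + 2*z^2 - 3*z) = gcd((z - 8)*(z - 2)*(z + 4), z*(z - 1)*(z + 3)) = 1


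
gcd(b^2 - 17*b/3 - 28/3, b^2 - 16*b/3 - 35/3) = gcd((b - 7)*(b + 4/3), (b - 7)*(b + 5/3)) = b - 7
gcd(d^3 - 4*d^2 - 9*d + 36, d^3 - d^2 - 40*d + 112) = d - 4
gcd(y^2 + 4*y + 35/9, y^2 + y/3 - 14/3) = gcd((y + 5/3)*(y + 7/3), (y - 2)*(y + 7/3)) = y + 7/3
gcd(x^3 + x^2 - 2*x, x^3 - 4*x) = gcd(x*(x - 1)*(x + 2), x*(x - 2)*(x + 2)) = x^2 + 2*x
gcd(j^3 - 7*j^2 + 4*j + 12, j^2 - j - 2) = j^2 - j - 2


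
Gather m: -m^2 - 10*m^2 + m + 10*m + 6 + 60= -11*m^2 + 11*m + 66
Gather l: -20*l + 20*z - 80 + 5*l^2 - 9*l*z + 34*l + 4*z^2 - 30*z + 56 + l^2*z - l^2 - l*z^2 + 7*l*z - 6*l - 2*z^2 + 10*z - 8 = l^2*(z + 4) + l*(-z^2 - 2*z + 8) + 2*z^2 - 32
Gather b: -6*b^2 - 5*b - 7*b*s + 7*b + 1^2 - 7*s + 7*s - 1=-6*b^2 + b*(2 - 7*s)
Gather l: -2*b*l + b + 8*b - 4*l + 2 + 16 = 9*b + l*(-2*b - 4) + 18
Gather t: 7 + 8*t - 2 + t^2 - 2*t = t^2 + 6*t + 5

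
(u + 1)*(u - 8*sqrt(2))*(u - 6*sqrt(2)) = u^3 - 14*sqrt(2)*u^2 + u^2 - 14*sqrt(2)*u + 96*u + 96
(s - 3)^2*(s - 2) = s^3 - 8*s^2 + 21*s - 18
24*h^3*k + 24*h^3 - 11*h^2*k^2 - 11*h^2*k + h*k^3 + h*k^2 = (-8*h + k)*(-3*h + k)*(h*k + h)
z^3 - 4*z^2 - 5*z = z*(z - 5)*(z + 1)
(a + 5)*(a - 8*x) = a^2 - 8*a*x + 5*a - 40*x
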